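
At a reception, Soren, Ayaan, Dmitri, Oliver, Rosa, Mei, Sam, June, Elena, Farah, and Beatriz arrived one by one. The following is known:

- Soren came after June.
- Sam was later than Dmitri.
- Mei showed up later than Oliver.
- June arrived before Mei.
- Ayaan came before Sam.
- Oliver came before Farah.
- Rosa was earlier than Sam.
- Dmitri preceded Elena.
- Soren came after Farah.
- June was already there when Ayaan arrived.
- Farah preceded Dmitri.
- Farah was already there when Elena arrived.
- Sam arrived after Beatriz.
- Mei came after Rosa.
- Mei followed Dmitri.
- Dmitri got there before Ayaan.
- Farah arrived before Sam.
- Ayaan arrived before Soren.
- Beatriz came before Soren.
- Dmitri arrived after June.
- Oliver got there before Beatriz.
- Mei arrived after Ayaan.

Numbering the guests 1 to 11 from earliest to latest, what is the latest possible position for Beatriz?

Beatriz must come before Sam and Soren — 2 guests forced after them.
Everything else can be placed before Beatriz in some valid order, so Beatriz can sit as late as position 11 − 2 = 9.

9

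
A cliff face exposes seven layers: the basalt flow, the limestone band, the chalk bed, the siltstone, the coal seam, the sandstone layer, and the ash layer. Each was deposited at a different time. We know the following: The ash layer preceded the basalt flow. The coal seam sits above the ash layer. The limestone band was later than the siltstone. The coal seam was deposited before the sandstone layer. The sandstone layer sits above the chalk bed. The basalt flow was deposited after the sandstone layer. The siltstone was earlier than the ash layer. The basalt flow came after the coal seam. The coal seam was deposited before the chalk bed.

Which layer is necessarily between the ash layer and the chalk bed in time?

the coal seam

Tracing the constraints gives the ash layer → the coal seam → the chalk bed, so the coal seam sits after the ash layer and before the chalk bed.
No other layer is forced both after the ash layer and before the chalk bed.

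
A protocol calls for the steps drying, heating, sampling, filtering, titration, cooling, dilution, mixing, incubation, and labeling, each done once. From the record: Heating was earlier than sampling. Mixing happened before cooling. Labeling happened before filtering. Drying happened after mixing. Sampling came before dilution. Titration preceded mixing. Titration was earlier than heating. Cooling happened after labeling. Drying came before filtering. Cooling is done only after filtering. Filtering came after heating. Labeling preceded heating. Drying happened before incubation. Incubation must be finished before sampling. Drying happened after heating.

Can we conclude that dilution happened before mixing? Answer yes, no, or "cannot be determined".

no

Tracing the constraints gives mixing → drying → incubation → sampling → dilution, so mixing must come before dilution.
That means dilution cannot be before mixing.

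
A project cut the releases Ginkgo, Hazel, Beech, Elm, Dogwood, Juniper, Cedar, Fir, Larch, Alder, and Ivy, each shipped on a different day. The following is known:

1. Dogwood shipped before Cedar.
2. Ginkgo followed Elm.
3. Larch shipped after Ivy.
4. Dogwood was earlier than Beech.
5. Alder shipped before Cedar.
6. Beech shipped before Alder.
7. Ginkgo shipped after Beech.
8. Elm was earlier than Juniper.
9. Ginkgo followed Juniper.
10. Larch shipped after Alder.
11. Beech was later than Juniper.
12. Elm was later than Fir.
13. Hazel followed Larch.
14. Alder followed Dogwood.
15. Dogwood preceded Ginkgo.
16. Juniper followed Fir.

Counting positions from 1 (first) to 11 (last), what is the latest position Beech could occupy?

6

Beech must come before Alder, Cedar, Ginkgo, Hazel, and Larch — 5 releases forced after it.
Everything else can be placed before Beech in some valid order, so Beech can sit as late as position 11 − 5 = 6.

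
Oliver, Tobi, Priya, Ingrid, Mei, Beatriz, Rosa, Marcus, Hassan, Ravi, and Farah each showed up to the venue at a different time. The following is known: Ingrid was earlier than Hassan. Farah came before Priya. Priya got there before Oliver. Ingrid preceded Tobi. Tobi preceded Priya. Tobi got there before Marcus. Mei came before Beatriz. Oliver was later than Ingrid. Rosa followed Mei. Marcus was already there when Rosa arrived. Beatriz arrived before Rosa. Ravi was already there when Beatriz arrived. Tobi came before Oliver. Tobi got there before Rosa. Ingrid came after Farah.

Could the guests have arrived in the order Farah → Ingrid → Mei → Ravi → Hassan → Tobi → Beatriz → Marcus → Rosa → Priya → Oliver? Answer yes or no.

yes

Check each stated constraint against the proposed order — e.g. Farah is ahead of Priya; Ingrid is ahead of Oliver. Every pair is in the required order; nothing is violated.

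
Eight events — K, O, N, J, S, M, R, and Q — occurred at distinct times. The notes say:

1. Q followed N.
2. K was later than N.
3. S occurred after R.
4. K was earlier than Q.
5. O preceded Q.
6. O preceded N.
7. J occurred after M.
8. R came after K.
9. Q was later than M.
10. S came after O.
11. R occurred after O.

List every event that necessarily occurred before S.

K, N, O, R

Directly stated before S: O and R.
K reaches S via K → R → S.
N reaches S via N → K → R → S.
No chain forces M (or any of the others) ahead of S.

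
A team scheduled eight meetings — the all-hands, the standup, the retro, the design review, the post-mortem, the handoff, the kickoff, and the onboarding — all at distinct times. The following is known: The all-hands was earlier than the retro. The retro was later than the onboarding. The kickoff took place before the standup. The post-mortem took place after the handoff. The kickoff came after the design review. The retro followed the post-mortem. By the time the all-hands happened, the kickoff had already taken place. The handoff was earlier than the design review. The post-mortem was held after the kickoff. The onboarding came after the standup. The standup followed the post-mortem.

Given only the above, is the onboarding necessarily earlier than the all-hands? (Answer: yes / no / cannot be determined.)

cannot be determined

No chain of stated constraints runs from the onboarding to the all-hands, and none runs from the all-hands to the onboarding either.
So the relative order of the onboarding and the all-hands is not fixed by the given facts.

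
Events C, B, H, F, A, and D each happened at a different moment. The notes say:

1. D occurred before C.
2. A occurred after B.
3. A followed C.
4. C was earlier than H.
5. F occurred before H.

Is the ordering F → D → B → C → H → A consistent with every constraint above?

Check each stated constraint against the proposed order — e.g. B is ahead of A; F is ahead of H. Every pair is in the required order; nothing is violated.

yes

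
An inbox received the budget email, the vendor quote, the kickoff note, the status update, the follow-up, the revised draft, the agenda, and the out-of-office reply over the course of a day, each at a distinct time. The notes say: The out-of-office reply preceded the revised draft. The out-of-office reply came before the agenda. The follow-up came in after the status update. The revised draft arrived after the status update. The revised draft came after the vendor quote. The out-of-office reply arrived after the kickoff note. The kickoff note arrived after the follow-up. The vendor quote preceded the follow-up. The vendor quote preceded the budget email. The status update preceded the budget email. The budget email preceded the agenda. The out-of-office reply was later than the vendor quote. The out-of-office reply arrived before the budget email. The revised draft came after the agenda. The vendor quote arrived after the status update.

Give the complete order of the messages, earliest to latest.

The constraints fix every adjacent pair, so only one ordering works:
the status update → the vendor quote → the follow-up → the kickoff note → the out-of-office reply → the budget email → the agenda → the revised draft.

the status update, the vendor quote, the follow-up, the kickoff note, the out-of-office reply, the budget email, the agenda, the revised draft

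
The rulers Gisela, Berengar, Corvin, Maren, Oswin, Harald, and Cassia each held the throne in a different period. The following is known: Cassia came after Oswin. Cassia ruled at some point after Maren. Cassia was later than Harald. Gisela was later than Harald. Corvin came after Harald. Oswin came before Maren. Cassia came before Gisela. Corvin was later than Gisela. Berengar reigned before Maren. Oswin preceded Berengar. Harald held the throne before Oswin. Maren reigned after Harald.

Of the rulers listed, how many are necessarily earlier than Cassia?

4

Directly stated before Cassia: Harald, Maren, and Oswin.
Berengar reaches Cassia via Berengar → Maren → Cassia.
That's Berengar, Harald, Maren, and Oswin — 4 in all.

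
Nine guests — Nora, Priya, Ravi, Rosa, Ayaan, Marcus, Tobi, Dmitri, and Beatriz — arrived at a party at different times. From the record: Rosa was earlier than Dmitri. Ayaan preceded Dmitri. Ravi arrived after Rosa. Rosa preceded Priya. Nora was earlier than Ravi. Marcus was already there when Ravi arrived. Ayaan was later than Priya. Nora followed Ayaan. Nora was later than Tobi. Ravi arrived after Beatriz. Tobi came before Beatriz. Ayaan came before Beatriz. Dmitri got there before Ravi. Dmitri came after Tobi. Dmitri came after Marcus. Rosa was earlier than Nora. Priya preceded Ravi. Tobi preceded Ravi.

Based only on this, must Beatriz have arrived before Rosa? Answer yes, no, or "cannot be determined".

Tracing the constraints gives Rosa → Priya → Ayaan → Beatriz, so Rosa must come before Beatriz.
That means Beatriz cannot be before Rosa.

no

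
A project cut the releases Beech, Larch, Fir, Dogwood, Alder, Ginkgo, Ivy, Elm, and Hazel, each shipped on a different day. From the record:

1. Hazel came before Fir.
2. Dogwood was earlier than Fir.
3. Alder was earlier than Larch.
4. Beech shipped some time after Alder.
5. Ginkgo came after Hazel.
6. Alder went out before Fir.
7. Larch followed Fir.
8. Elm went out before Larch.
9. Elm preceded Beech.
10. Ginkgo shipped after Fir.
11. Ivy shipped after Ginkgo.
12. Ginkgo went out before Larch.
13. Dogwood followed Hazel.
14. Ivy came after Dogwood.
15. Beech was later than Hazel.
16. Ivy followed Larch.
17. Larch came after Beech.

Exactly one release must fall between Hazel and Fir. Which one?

Dogwood

Tracing the constraints gives Hazel → Dogwood → Fir, so Dogwood sits after Hazel and before Fir.
No other release is forced both after Hazel and before Fir.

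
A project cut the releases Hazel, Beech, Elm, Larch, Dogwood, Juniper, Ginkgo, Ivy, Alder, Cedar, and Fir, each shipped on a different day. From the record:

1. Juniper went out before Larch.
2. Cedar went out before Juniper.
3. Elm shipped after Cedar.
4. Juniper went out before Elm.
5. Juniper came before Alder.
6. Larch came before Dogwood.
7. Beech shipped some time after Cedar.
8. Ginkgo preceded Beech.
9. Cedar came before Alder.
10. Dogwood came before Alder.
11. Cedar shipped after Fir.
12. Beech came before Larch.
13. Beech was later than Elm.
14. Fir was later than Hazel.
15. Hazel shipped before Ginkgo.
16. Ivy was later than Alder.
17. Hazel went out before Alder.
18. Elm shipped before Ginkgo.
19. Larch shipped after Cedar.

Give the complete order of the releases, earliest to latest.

Hazel, Fir, Cedar, Juniper, Elm, Ginkgo, Beech, Larch, Dogwood, Alder, Ivy

The constraints fix every adjacent pair, so only one ordering works:
Hazel → Fir → Cedar → Juniper → Elm → Ginkgo → Beech → Larch → Dogwood → Alder → Ivy.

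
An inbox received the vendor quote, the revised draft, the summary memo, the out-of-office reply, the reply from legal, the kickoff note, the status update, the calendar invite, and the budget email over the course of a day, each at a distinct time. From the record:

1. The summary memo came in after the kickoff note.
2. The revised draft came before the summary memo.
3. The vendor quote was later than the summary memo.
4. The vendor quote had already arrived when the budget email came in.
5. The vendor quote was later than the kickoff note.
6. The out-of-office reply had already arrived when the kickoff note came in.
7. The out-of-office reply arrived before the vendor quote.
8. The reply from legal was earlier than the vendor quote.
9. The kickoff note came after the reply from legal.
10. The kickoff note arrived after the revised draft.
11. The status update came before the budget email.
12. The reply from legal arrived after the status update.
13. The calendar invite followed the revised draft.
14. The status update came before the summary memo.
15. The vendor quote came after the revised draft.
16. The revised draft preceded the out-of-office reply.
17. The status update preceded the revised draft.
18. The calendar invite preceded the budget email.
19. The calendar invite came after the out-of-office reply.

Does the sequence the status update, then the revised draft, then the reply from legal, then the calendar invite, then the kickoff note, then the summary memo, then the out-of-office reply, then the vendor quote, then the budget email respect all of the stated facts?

The constraints require the out-of-office reply before the calendar invite, but in the proposed sequence the calendar invite appears ahead of the out-of-office reply. That one violation is enough.

no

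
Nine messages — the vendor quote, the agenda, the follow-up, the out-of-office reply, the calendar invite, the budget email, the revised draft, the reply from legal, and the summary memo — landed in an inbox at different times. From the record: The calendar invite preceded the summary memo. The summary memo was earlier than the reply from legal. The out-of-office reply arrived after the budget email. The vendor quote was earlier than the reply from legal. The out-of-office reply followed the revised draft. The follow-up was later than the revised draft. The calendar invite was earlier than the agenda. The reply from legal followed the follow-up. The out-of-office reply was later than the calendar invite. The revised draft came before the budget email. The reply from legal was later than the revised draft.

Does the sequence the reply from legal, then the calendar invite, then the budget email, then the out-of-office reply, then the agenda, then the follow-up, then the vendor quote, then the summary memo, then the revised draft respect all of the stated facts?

no

The constraints require the summary memo before the reply from legal, but in the proposed sequence the reply from legal appears ahead of the summary memo. That one violation is enough.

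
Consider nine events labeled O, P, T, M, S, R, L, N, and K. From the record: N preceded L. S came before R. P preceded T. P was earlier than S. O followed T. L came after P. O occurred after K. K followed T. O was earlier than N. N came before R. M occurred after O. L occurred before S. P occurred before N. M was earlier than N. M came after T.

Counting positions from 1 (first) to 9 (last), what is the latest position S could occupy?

8

S must come before R — 1 event forced after it.
Everything else can be placed before S in some valid order, so S can sit as late as position 9 − 1 = 8.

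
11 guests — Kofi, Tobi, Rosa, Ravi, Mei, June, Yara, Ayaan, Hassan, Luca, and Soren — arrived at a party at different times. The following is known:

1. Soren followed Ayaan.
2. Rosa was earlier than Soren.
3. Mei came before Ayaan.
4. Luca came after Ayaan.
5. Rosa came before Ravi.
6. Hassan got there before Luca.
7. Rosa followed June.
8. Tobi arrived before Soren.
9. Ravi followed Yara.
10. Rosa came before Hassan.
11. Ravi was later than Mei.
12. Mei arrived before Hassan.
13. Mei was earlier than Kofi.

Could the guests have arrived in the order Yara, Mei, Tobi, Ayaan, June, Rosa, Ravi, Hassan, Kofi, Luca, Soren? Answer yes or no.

yes

Check each stated constraint against the proposed order — e.g. Ayaan is ahead of Soren; Tobi is ahead of Soren. Every pair is in the required order; nothing is violated.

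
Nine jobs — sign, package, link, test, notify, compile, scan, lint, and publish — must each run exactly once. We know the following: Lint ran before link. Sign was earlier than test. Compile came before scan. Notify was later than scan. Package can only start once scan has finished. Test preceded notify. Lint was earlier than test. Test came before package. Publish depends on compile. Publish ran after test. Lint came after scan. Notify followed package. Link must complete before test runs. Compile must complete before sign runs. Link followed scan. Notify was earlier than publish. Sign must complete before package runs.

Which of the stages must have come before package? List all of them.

compile, link, lint, scan, sign, test

Directly stated before package: scan, sign, and test.
Compile reaches package via compile → scan → package.
Link reaches package via link → test → package.
Lint reaches package via lint → test → package.
No chain forces notify (or any of the others) ahead of package.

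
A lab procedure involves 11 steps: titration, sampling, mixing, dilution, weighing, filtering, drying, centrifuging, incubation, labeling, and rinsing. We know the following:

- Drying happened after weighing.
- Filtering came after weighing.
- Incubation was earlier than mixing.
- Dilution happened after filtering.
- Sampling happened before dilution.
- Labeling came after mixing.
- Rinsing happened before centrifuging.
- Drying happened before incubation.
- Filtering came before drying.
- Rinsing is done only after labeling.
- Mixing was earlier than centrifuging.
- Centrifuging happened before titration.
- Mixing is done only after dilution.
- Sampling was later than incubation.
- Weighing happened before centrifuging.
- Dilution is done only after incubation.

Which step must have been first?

weighing

Weighing has a chain of constraints placing it before every other step, so weighing must be first.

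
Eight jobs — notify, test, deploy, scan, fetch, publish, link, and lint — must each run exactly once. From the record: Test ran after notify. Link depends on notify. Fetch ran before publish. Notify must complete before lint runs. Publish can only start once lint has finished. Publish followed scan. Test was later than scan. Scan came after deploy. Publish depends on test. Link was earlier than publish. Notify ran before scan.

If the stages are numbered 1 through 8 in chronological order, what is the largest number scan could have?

6

Scan must come before publish and test — 2 stages forced after it.
Everything else can be placed before scan in some valid order, so scan can sit as late as position 8 − 2 = 6.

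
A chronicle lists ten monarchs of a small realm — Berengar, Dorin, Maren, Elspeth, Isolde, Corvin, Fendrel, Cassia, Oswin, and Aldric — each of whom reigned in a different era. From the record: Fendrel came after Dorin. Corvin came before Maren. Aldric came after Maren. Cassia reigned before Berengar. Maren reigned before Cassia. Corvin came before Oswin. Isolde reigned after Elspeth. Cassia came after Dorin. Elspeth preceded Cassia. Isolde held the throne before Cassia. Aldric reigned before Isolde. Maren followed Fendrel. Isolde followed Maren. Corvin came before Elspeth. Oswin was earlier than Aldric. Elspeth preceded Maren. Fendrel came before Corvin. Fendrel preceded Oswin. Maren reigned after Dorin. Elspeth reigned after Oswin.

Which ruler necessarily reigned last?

Berengar

Every other ruler has a chain of constraints placing them before Berengar, so Berengar is last.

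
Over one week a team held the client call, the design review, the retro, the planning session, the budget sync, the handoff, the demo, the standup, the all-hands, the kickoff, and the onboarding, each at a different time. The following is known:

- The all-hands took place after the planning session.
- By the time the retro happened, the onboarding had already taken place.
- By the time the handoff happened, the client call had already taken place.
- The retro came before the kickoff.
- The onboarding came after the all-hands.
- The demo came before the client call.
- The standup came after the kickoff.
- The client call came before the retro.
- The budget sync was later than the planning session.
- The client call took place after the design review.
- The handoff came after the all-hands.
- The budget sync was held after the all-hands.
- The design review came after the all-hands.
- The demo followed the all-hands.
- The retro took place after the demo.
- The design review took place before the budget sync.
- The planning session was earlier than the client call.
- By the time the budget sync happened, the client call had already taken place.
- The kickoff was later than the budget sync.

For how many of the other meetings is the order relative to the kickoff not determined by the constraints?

1

Forced before the kickoff: the all-hands, the budget sync, the client call, the demo, the design review, the onboarding, the planning session, and the retro; forced after the kickoff: the standup.
That leaves the handoff with no forced order relative to the kickoff — 1.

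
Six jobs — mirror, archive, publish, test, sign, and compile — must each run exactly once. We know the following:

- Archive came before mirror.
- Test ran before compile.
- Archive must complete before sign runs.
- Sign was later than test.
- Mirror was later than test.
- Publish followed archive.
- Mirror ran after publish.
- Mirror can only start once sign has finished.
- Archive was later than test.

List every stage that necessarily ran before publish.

Directly stated before publish: archive.
Test reaches publish via test → archive → publish.
No chain forces sign (or any of the others) ahead of publish.

archive, test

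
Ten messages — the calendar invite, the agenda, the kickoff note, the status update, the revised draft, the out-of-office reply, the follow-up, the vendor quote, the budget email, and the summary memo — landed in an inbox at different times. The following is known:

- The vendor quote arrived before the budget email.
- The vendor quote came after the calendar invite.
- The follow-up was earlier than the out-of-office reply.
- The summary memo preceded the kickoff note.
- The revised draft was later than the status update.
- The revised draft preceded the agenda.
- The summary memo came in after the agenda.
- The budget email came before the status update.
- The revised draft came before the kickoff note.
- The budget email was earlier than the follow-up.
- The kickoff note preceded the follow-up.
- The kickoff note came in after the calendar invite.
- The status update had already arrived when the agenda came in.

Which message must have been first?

The calendar invite has a chain of constraints placing it before every other message, so the calendar invite must be first.

the calendar invite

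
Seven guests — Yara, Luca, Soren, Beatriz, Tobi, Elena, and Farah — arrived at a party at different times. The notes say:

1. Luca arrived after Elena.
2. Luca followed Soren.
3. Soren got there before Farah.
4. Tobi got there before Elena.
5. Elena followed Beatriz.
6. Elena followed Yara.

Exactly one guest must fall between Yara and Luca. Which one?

Tracing the constraints gives Yara → Elena → Luca, so Elena sits after Yara and before Luca.
No other guest is forced both after Yara and before Luca.

Elena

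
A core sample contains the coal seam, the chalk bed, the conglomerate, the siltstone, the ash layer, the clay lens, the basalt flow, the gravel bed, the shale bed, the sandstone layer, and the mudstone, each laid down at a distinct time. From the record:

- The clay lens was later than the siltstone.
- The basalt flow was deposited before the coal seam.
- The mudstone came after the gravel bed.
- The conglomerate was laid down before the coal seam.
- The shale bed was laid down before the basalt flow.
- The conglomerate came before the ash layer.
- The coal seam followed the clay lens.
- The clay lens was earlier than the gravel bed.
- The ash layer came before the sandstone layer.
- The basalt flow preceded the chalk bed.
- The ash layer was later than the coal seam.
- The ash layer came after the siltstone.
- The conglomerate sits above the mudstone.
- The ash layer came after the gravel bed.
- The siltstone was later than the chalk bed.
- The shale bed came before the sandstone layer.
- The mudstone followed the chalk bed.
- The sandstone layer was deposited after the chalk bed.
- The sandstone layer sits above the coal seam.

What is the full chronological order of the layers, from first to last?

the shale bed, the basalt flow, the chalk bed, the siltstone, the clay lens, the gravel bed, the mudstone, the conglomerate, the coal seam, the ash layer, the sandstone layer

The constraints fix every adjacent pair, so only one ordering works:
the shale bed → the basalt flow → the chalk bed → the siltstone → the clay lens → the gravel bed → the mudstone → the conglomerate → the coal seam → the ash layer → the sandstone layer.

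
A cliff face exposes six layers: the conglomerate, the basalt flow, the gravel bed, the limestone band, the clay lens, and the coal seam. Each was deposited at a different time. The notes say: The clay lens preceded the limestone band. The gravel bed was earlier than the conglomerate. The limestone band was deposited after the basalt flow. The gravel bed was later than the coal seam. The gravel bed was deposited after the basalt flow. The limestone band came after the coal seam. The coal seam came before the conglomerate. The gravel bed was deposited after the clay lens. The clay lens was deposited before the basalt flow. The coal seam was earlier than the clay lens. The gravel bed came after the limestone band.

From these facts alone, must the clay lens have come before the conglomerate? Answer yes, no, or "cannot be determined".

yes

Chain the constraints: the clay lens → the gravel bed → the conglomerate. Each link is directly stated, so the clay lens comes before the conglomerate.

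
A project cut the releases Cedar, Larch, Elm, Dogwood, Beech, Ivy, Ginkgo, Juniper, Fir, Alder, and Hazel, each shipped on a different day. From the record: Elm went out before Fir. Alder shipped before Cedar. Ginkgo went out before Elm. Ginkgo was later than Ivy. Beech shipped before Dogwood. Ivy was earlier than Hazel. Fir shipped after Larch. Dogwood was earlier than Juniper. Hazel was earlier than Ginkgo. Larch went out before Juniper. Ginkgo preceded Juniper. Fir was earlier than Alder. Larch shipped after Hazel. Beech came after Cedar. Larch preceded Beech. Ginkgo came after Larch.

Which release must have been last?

Every other release has a chain of constraints placing it before Juniper, so Juniper is last.

Juniper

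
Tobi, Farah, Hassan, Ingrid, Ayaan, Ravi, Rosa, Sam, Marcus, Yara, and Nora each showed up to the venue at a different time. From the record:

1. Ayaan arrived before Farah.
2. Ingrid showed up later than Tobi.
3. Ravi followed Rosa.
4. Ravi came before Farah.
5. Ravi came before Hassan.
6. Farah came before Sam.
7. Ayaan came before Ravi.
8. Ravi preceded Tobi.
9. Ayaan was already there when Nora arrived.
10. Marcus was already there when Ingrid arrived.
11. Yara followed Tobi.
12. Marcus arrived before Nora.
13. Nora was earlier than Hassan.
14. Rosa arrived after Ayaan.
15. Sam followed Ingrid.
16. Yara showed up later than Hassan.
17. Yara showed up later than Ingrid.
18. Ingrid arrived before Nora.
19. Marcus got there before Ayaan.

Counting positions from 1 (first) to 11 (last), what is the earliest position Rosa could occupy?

Ayaan and Marcus must both come before Rosa — 2 forced predecessors.
Nothing else is forced ahead of Rosa, so their earliest slot is position 2 + 1 = 3.

3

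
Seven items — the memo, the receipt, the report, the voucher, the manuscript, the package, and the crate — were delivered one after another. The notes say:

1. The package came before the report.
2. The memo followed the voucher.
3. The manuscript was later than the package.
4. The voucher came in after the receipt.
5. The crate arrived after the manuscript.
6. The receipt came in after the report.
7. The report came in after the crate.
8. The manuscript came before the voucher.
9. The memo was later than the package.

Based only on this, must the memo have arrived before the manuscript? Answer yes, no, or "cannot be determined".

Tracing the constraints gives the manuscript → the voucher → the memo, so the manuscript must come before the memo.
That means the memo cannot be before the manuscript.

no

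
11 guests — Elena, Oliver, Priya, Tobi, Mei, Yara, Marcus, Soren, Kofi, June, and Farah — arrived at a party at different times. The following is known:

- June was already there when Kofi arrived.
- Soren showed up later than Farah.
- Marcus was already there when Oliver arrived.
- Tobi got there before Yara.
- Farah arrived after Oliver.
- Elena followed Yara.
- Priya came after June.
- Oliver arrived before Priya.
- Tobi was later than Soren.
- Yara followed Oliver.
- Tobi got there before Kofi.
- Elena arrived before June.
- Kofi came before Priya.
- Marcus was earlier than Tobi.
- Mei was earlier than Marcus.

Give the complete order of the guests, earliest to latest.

The constraints fix every adjacent pair, so only one ordering works:
Mei → Marcus → Oliver → Farah → Soren → Tobi → Yara → Elena → June → Kofi → Priya.

Mei, Marcus, Oliver, Farah, Soren, Tobi, Yara, Elena, June, Kofi, Priya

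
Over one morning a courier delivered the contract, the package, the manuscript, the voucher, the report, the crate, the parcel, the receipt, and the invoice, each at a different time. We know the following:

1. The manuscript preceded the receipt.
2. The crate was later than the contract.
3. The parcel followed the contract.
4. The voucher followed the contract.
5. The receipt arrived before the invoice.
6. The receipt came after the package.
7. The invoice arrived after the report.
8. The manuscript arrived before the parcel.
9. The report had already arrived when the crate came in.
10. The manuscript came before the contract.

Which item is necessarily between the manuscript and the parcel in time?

Tracing the constraints gives the manuscript → the contract → the parcel, so the contract sits after the manuscript and before the parcel.
No other item is forced both after the manuscript and before the parcel.

the contract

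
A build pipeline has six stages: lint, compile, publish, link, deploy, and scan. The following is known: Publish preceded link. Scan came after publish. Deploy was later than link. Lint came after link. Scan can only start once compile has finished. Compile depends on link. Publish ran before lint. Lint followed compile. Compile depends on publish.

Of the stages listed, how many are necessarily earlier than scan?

Directly stated before scan: compile and publish.
Link reaches scan via link → compile → scan.
That's compile, link, and publish — 3 in all.

3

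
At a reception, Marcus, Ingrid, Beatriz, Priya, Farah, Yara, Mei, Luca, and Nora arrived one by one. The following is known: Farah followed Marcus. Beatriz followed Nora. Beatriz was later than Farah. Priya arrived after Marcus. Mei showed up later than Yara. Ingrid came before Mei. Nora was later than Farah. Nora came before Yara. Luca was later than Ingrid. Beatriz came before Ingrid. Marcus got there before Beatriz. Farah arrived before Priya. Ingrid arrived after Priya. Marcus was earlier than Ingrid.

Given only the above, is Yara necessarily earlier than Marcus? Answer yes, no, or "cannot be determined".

no

Tracing the constraints gives Marcus → Farah → Nora → Yara, so Marcus must come before Yara.
That means Yara cannot be before Marcus.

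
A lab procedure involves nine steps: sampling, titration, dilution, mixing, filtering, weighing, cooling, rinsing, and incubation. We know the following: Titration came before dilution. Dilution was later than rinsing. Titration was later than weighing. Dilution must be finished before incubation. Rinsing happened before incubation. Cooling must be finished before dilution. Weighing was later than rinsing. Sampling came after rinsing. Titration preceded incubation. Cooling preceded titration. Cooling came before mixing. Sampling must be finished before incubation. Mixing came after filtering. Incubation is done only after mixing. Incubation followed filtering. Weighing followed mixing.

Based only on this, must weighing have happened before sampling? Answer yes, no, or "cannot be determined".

cannot be determined

No chain of stated constraints runs from weighing to sampling, and none runs from sampling to weighing either.
So the relative order of weighing and sampling is not fixed by the given facts.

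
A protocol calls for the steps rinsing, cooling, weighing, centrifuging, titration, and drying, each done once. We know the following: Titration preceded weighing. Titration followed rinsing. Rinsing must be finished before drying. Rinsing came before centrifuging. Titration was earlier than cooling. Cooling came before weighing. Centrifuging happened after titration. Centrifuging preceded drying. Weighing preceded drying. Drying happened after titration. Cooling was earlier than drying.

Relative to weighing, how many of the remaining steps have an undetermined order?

1

Forced before weighing: cooling, rinsing, and titration; forced after weighing: drying.
That leaves centrifuging with no forced order relative to weighing — 1.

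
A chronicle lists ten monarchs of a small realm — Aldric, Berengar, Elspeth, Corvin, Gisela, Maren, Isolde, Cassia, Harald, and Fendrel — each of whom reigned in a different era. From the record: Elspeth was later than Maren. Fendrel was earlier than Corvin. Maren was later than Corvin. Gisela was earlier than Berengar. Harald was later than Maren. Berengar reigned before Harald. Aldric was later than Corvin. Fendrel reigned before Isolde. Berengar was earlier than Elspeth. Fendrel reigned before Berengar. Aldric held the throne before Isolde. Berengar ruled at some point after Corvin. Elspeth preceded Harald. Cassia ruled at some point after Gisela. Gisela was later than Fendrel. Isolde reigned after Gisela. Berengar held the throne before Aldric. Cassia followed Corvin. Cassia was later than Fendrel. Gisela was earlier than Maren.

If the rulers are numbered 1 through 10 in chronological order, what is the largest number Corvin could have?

Corvin must come before Aldric, Berengar, Cassia, Elspeth, Harald, Isolde, and Maren — 7 rulers forced after them.
Everything else can be placed before Corvin in some valid order, so Corvin can sit as late as position 10 − 7 = 3.

3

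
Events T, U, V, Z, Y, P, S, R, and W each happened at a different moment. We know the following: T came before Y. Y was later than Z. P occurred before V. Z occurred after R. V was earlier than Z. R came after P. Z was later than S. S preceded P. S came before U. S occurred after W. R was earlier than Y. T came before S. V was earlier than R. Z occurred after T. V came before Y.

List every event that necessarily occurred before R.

Directly stated before R: P and V.
S reaches R via S → P → R.
T reaches R via T → S → P → R.
W reaches R via W → S → P → R.
No chain forces Z (or any of the others) ahead of R.

P, S, T, V, W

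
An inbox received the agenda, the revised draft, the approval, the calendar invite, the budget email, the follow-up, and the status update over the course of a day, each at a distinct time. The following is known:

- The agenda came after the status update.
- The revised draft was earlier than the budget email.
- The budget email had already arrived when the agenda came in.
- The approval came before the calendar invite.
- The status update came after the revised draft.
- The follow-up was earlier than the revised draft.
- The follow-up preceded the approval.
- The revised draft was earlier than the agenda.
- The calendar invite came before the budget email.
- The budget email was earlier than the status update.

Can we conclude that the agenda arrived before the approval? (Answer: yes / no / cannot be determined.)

Tracing the constraints gives the approval → the calendar invite → the budget email → the agenda, so the approval must come before the agenda.
That means the agenda cannot be before the approval.

no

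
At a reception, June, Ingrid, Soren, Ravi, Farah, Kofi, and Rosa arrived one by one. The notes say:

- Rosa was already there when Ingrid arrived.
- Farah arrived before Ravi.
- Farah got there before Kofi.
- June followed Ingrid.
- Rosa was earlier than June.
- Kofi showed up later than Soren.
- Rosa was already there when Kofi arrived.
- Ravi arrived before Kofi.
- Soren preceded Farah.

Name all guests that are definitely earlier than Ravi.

Directly stated before Ravi: Farah.
Soren reaches Ravi via Soren → Farah → Ravi.
No chain forces Kofi (or any of the others) ahead of Ravi.

Farah, Soren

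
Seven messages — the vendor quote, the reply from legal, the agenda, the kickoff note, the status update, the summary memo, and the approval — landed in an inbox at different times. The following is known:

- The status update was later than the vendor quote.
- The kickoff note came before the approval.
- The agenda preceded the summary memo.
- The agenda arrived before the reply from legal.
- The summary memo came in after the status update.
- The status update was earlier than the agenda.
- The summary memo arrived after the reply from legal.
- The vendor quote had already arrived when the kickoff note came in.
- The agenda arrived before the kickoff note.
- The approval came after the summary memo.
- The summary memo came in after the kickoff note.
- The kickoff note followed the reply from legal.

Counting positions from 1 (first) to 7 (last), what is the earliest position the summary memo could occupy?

The agenda, the kickoff note, the reply from legal, the status update, and the vendor quote must all come before the summary memo — 5 forced predecessors.
Nothing else is forced ahead of the summary memo, so its earliest slot is position 5 + 1 = 6.

6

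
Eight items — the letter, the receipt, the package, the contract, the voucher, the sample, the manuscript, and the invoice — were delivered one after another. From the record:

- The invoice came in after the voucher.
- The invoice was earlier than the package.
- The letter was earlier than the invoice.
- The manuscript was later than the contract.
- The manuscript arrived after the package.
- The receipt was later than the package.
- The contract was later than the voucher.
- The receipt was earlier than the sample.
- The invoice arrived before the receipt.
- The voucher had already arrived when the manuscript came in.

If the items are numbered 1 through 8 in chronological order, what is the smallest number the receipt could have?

The invoice, the letter, the package, and the voucher must all come before the receipt — 4 forced predecessors.
Nothing else is forced ahead of the receipt, so its earliest slot is position 4 + 1 = 5.

5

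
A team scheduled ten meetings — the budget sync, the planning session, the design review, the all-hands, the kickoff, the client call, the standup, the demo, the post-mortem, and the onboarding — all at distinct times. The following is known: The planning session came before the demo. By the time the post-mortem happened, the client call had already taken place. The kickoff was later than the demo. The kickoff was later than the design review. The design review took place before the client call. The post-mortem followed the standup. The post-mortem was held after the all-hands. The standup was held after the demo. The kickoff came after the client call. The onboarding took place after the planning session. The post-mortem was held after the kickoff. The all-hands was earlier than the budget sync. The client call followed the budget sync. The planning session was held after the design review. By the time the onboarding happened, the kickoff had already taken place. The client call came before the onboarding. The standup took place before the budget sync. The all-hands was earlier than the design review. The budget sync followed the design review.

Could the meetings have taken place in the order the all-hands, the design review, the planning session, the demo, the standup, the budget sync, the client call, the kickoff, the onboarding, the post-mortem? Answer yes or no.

yes

Check each stated constraint against the proposed order — e.g. the design review is ahead of the kickoff; the all-hands is ahead of the post-mortem. Every pair is in the required order; nothing is violated.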